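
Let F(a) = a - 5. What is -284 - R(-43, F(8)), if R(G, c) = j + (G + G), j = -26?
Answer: -172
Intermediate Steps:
F(a) = -5 + a
R(G, c) = -26 + 2*G (R(G, c) = -26 + (G + G) = -26 + 2*G)
-284 - R(-43, F(8)) = -284 - (-26 + 2*(-43)) = -284 - (-26 - 86) = -284 - 1*(-112) = -284 + 112 = -172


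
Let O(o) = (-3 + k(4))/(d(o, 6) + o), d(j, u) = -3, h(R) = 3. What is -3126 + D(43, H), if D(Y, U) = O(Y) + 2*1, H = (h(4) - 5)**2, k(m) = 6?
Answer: -124957/40 ≈ -3123.9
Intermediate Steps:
O(o) = 3/(-3 + o) (O(o) = (-3 + 6)/(-3 + o) = 3/(-3 + o))
H = 4 (H = (3 - 5)**2 = (-2)**2 = 4)
D(Y, U) = 2 + 3/(-3 + Y) (D(Y, U) = 3/(-3 + Y) + 2*1 = 3/(-3 + Y) + 2 = 2 + 3/(-3 + Y))
-3126 + D(43, H) = -3126 + (-3 + 2*43)/(-3 + 43) = -3126 + (-3 + 86)/40 = -3126 + (1/40)*83 = -3126 + 83/40 = -124957/40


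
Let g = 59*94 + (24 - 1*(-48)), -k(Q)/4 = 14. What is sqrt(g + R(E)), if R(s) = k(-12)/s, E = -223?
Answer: sqrt(279390010)/223 ≈ 74.955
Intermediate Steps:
k(Q) = -56 (k(Q) = -4*14 = -56)
g = 5618 (g = 5546 + (24 + 48) = 5546 + 72 = 5618)
R(s) = -56/s
sqrt(g + R(E)) = sqrt(5618 - 56/(-223)) = sqrt(5618 - 56*(-1/223)) = sqrt(5618 + 56/223) = sqrt(1252870/223) = sqrt(279390010)/223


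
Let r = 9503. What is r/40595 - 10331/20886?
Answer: -220907287/847867170 ≈ -0.26054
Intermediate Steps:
r/40595 - 10331/20886 = 9503/40595 - 10331/20886 = -220907287/847867170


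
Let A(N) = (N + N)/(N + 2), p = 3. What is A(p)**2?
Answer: 36/25 ≈ 1.4400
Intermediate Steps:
A(N) = 2*N/(2 + N) (A(N) = (2*N)/(2 + N) = 2*N/(2 + N))
A(p)**2 = (2*3/(2 + 3))**2 = (2*3/5)**2 = (2*3*(1/5))**2 = (6/5)**2 = 36/25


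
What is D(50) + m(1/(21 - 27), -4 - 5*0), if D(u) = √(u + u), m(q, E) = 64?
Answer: 74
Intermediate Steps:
D(u) = √2*√u (D(u) = √(2*u) = √2*√u)
D(50) + m(1/(21 - 27), -4 - 5*0) = √2*√50 + 64 = √2*(5*√2) + 64 = 10 + 64 = 74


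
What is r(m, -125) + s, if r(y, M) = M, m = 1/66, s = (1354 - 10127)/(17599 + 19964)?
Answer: -4704148/37563 ≈ -125.23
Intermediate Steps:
s = -8773/37563 ≈ -0.23355
m = 1/66 ≈ 0.015152
r(m, -125) + s = -125 - 8773/37563 = -4704148/37563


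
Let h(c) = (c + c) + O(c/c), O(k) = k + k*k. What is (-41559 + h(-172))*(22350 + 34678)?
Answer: -2389530228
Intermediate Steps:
O(k) = k + k**2
h(c) = 2 + 2*c (h(c) = (c + c) + (c/c)*(1 + c/c) = 2*c + 1*(1 + 1) = 2*c + 1*2 = 2*c + 2 = 2 + 2*c)
(-41559 + h(-172))*(22350 + 34678) = (-41559 + (2 + 2*(-172)))*(22350 + 34678) = (-41559 + (2 - 344))*57028 = (-41559 - 342)*57028 = -41901*57028 = -2389530228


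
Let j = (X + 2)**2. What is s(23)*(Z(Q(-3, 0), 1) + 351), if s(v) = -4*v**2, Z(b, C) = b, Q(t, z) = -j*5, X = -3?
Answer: -732136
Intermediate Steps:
j = 1 (j = (-3 + 2)**2 = (-1)**2 = 1)
Q(t, z) = -5 (Q(t, z) = -1*1*5 = -1*5 = -5)
s(23)*(Z(Q(-3, 0), 1) + 351) = (-4*23**2)*(-5 + 351) = -4*529*346 = -2116*346 = -732136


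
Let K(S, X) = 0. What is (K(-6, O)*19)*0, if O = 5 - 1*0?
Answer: 0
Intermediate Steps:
O = 5 (O = 5 + 0 = 5)
(K(-6, O)*19)*0 = (0*19)*0 = 0*0 = 0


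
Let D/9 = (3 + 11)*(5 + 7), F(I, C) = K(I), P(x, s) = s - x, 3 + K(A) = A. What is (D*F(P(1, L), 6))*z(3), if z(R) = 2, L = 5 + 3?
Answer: 12096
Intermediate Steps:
L = 8
K(A) = -3 + A
F(I, C) = -3 + I
D = 1512 (D = 9*((3 + 11)*(5 + 7)) = 9*(14*12) = 9*168 = 1512)
(D*F(P(1, L), 6))*z(3) = (1512*(-3 + (8 - 1*1)))*2 = (1512*(-3 + (8 - 1)))*2 = (1512*(-3 + 7))*2 = (1512*4)*2 = 6048*2 = 12096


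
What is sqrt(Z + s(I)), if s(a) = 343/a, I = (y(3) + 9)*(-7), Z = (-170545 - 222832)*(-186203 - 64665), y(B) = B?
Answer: sqrt(3552685244349)/6 ≈ 3.1414e+5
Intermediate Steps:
Z = 98685701236 (Z = -393377*(-250868) = 98685701236)
I = -84 (I = (3 + 9)*(-7) = 12*(-7) = -84)
sqrt(Z + s(I)) = sqrt(98685701236 + 343/(-84)) = sqrt(98685701236 + 343*(-1/84)) = sqrt(98685701236 - 49/12) = sqrt(1184228414783/12) = sqrt(3552685244349)/6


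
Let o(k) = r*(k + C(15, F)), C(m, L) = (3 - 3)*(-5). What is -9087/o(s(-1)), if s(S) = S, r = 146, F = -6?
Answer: 9087/146 ≈ 62.240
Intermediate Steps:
C(m, L) = 0 (C(m, L) = 0*(-5) = 0)
o(k) = 146*k (o(k) = 146*(k + 0) = 146*k)
-9087/o(s(-1)) = -9087/(146*(-1)) = -9087/(-146) = -9087*(-1/146) = 9087/146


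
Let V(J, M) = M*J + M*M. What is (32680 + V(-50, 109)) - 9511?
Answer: 29600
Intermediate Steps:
V(J, M) = M² + J*M (V(J, M) = J*M + M² = M² + J*M)
(32680 + V(-50, 109)) - 9511 = (32680 + 109*(-50 + 109)) - 9511 = (32680 + 109*59) - 9511 = (32680 + 6431) - 9511 = 39111 - 9511 = 29600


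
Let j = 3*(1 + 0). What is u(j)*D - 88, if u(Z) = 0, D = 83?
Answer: -88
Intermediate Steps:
j = 3 (j = 3*1 = 3)
u(j)*D - 88 = 0*83 - 88 = 0 - 88 = -88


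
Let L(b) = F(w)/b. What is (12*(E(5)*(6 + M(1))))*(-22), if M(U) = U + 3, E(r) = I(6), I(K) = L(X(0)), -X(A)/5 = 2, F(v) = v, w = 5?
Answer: 1320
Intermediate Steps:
X(A) = -10 (X(A) = -5*2 = -10)
L(b) = 5/b
I(K) = -1/2 (I(K) = 5/(-10) = 5*(-1/10) = -1/2)
E(r) = -1/2
M(U) = 3 + U
(12*(E(5)*(6 + M(1))))*(-22) = (12*(-(6 + (3 + 1))/2))*(-22) = (12*(-(6 + 4)/2))*(-22) = (12*(-1/2*10))*(-22) = (12*(-5))*(-22) = -60*(-22) = 1320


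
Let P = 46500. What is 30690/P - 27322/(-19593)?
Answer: 2012669/979650 ≈ 2.0545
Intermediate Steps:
30690/P - 27322/(-19593) = 30690/46500 - 27322/(-19593) = 30690*(1/46500) - 27322*(-1/19593) = 33/50 + 27322/19593 = 2012669/979650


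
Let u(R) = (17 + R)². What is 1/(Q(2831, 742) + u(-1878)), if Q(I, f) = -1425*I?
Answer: -1/570854 ≈ -1.7518e-6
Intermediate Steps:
1/(Q(2831, 742) + u(-1878)) = 1/(-1425*2831 + (17 - 1878)²) = 1/(-4034175 + (-1861)²) = 1/(-4034175 + 3463321) = 1/(-570854) = -1/570854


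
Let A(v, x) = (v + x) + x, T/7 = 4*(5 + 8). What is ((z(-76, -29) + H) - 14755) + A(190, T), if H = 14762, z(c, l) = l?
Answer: 896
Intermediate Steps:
T = 364 (T = 7*(4*(5 + 8)) = 7*(4*13) = 7*52 = 364)
A(v, x) = v + 2*x
((z(-76, -29) + H) - 14755) + A(190, T) = ((-29 + 14762) - 14755) + (190 + 2*364) = (14733 - 14755) + (190 + 728) = -22 + 918 = 896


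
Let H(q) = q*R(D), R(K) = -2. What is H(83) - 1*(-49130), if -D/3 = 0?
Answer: 48964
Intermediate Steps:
D = 0 (D = -3*0 = 0)
H(q) = -2*q (H(q) = q*(-2) = -2*q)
H(83) - 1*(-49130) = -2*83 - 1*(-49130) = -166 + 49130 = 48964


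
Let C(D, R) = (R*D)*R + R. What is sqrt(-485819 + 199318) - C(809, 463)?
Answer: -173424984 + I*sqrt(286501) ≈ -1.7342e+8 + 535.26*I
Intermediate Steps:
C(D, R) = R + D*R**2 (C(D, R) = (D*R)*R + R = D*R**2 + R = R + D*R**2)
sqrt(-485819 + 199318) - C(809, 463) = sqrt(-485819 + 199318) - 463*(1 + 809*463) = sqrt(-286501) - 463*(1 + 374567) = I*sqrt(286501) - 463*374568 = I*sqrt(286501) - 1*173424984 = I*sqrt(286501) - 173424984 = -173424984 + I*sqrt(286501)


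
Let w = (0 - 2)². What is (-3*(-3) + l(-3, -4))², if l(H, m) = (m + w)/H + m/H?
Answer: 961/9 ≈ 106.78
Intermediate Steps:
w = 4 (w = (-2)² = 4)
l(H, m) = m/H + (4 + m)/H (l(H, m) = (m + 4)/H + m/H = (4 + m)/H + m/H = m/H + (4 + m)/H)
(-3*(-3) + l(-3, -4))² = (-3*(-3) + 2*(2 - 4)/(-3))² = (9 + 2*(-⅓)*(-2))² = (9 + 4/3)² = (31/3)² = 961/9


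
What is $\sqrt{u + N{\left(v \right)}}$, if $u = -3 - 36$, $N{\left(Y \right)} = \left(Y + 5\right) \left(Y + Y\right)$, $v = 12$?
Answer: $3 \sqrt{41} \approx 19.209$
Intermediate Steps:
$N{\left(Y \right)} = 2 Y \left(5 + Y\right)$ ($N{\left(Y \right)} = \left(5 + Y\right) 2 Y = 2 Y \left(5 + Y\right)$)
$u = -39$ ($u = -3 - 36 = -39$)
$\sqrt{u + N{\left(v \right)}} = \sqrt{-39 + 2 \cdot 12 \left(5 + 12\right)} = \sqrt{-39 + 2 \cdot 12 \cdot 17} = \sqrt{-39 + 408} = \sqrt{369} = 3 \sqrt{41}$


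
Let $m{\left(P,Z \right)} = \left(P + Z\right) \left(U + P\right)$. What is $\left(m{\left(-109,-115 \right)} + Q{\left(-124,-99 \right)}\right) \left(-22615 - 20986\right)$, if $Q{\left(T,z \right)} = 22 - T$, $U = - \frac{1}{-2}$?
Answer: $-1066044450$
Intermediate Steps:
$U = \frac{1}{2}$ ($U = \left(-1\right) \left(- \frac{1}{2}\right) = \frac{1}{2} \approx 0.5$)
$m{\left(P,Z \right)} = \left(\frac{1}{2} + P\right) \left(P + Z\right)$ ($m{\left(P,Z \right)} = \left(P + Z\right) \left(\frac{1}{2} + P\right) = \left(\frac{1}{2} + P\right) \left(P + Z\right)$)
$\left(m{\left(-109,-115 \right)} + Q{\left(-124,-99 \right)}\right) \left(-22615 - 20986\right) = \left(\left(\left(-109\right)^{2} + \frac{1}{2} \left(-109\right) + \frac{1}{2} \left(-115\right) - -12535\right) + \left(22 - -124\right)\right) \left(-22615 - 20986\right) = \left(\left(11881 - \frac{109}{2} - \frac{115}{2} + 12535\right) + \left(22 + 124\right)\right) \left(-43601\right) = \left(24304 + 146\right) \left(-43601\right) = 24450 \left(-43601\right) = -1066044450$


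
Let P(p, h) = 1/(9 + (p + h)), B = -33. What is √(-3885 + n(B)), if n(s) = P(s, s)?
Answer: I*√12622422/57 ≈ 62.33*I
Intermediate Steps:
P(p, h) = 1/(9 + h + p) (P(p, h) = 1/(9 + (h + p)) = 1/(9 + h + p))
n(s) = 1/(9 + 2*s) (n(s) = 1/(9 + s + s) = 1/(9 + 2*s))
√(-3885 + n(B)) = √(-3885 + 1/(9 + 2*(-33))) = √(-3885 + 1/(9 - 66)) = √(-3885 + 1/(-57)) = √(-3885 - 1/57) = √(-221446/57) = I*√12622422/57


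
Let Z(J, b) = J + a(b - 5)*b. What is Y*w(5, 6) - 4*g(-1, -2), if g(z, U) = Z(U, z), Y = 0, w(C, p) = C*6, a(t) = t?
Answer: -16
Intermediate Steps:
w(C, p) = 6*C
Z(J, b) = J + b*(-5 + b) (Z(J, b) = J + (b - 5)*b = J + (-5 + b)*b = J + b*(-5 + b))
g(z, U) = U + z*(-5 + z)
Y*w(5, 6) - 4*g(-1, -2) = 0*(6*5) - 4*(-2 - (-5 - 1)) = 0*30 - 4*(-2 - 1*(-6)) = 0 - 4*(-2 + 6) = 0 - 4*4 = 0 - 16 = -16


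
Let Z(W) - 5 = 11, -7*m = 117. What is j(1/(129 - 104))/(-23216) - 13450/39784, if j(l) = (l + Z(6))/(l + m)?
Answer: -113881124989/336892344224 ≈ -0.33803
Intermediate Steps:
m = -117/7 (m = -⅐*117 = -117/7 ≈ -16.714)
Z(W) = 16 (Z(W) = 5 + 11 = 16)
j(l) = (16 + l)/(-117/7 + l) (j(l) = (l + 16)/(l - 117/7) = (16 + l)/(-117/7 + l))
j(1/(129 - 104))/(-23216) - 13450/39784 = (7*(16 + 1/(129 - 104))/(-117 + 7/(129 - 104)))/(-23216) - 13450/39784 = (7*(16 + 1/25)/(-117 + 7/25))*(-1/23216) - 13450*1/39784 = (7*(16 + 1/25)/(-117 + 7*(1/25)))*(-1/23216) - 6725/19892 = (7*(401/25)/(-117 + 7/25))*(-1/23216) - 6725/19892 = (7*(401/25)/(-2918/25))*(-1/23216) - 6725/19892 = (7*(-25/2918)*(401/25))*(-1/23216) - 6725/19892 = -2807/2918*(-1/23216) - 6725/19892 = 2807/67744288 - 6725/19892 = -113881124989/336892344224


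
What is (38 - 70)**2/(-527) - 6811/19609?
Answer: -23669013/10333943 ≈ -2.2904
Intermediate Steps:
(38 - 70)**2/(-527) - 6811/19609 = (-32)**2*(-1/527) - 6811*1/19609 = 1024*(-1/527) - 6811/19609 = -1024/527 - 6811/19609 = -23669013/10333943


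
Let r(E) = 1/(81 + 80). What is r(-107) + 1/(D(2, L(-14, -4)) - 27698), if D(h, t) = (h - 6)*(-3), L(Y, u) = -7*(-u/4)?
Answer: 27525/4457446 ≈ 0.0061751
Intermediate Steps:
L(Y, u) = 7*u/4 (L(Y, u) = -(-7)*u/4 = 7*u/4)
r(E) = 1/161
D(h, t) = 18 - 3*h (D(h, t) = (-6 + h)*(-3) = 18 - 3*h)
r(-107) + 1/(D(2, L(-14, -4)) - 27698) = 1/161 + 1/((18 - 3*2) - 27698) = 1/161 + 1/((18 - 6) - 27698) = 1/161 + 1/(12 - 27698) = 1/161 + 1/(-27686) = 1/161 - 1/27686 = 27525/4457446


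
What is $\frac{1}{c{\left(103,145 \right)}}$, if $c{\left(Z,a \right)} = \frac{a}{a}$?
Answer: $1$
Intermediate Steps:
$c{\left(Z,a \right)} = 1$
$\frac{1}{c{\left(103,145 \right)}} = 1^{-1} = 1$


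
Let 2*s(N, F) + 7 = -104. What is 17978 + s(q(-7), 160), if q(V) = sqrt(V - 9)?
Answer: 35845/2 ≈ 17923.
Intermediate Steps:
q(V) = sqrt(-9 + V)
s(N, F) = -111/2 (s(N, F) = -7/2 + (1/2)*(-104) = -7/2 - 52 = -111/2)
17978 + s(q(-7), 160) = 17978 - 111/2 = 35845/2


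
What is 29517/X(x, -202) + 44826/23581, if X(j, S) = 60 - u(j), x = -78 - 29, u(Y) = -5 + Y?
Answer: 703750449/4055932 ≈ 173.51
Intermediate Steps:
x = -107
X(j, S) = 65 - j (X(j, S) = 60 - (-5 + j) = 60 + (5 - j) = 65 - j)
29517/X(x, -202) + 44826/23581 = 29517/(65 - 1*(-107)) + 44826/23581 = 29517/(65 + 107) + 44826*(1/23581) = 29517/172 + 44826/23581 = 703750449/4055932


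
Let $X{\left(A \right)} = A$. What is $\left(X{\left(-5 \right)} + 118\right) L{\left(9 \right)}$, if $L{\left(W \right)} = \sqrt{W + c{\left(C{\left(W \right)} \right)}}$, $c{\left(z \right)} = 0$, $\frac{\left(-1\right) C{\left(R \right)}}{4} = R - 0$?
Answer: $339$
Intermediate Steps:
$C{\left(R \right)} = - 4 R$ ($C{\left(R \right)} = - 4 \left(R - 0\right) = - 4 \left(R + 0\right) = - 4 R$)
$L{\left(W \right)} = \sqrt{W}$ ($L{\left(W \right)} = \sqrt{W + 0} = \sqrt{W}$)
$\left(X{\left(-5 \right)} + 118\right) L{\left(9 \right)} = \left(-5 + 118\right) \sqrt{9} = 113 \cdot 3 = 339$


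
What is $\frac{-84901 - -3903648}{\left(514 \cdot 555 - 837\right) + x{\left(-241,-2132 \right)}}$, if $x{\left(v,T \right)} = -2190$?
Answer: $\frac{3818747}{282243} \approx 13.53$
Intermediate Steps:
$\frac{-84901 - -3903648}{\left(514 \cdot 555 - 837\right) + x{\left(-241,-2132 \right)}} = \frac{-84901 - -3903648}{\left(514 \cdot 555 - 837\right) - 2190} = \frac{-84901 + 3903648}{\left(285270 - 837\right) - 2190} = \frac{3818747}{284433 - 2190} = \frac{3818747}{282243}$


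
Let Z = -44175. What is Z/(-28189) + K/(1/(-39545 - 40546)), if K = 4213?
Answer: -9511627699212/28189 ≈ -3.3742e+8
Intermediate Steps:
Z/(-28189) + K/(1/(-39545 - 40546)) = -44175/(-28189) + 4213/(1/(-39545 - 40546)) = -44175*(-1/28189) + 4213/(1/(-80091)) = 44175/28189 + 4213/(-1/80091) = 44175/28189 + 4213*(-80091) = 44175/28189 - 337423383 = -9511627699212/28189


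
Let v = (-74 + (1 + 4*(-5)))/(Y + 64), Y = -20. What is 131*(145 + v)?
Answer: 823597/44 ≈ 18718.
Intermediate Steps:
v = -93/44 (v = (-74 + (1 + 4*(-5)))/(-20 + 64) = (-74 + (1 - 20))/44 = (-74 - 19)*(1/44) = -93*1/44 = -93/44 ≈ -2.1136)
131*(145 + v) = 131*(145 - 93/44) = 131*(6287/44) = 823597/44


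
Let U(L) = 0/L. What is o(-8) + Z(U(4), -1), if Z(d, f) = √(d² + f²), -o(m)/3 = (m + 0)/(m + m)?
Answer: -½ ≈ -0.50000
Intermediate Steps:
o(m) = -3/2 (o(m) = -3*(m + 0)/(m + m) = -3*m/(2*m) = -3*m*1/(2*m) = -3*½ = -3/2)
U(L) = 0
o(-8) + Z(U(4), -1) = -3/2 + √(0² + (-1)²) = -3/2 + √(0 + 1) = -3/2 + √1 = -3/2 + 1 = -½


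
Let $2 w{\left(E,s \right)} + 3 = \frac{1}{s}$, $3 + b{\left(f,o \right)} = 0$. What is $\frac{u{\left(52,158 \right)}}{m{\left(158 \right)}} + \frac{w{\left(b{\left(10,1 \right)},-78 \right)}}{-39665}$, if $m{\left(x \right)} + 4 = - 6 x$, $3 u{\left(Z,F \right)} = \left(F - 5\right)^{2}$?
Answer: $- \frac{142007975}{17325672} \approx -8.1964$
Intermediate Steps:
$u{\left(Z,F \right)} = \frac{\left(-5 + F\right)^{2}}{3}$ ($u{\left(Z,F \right)} = \frac{\left(F - 5\right)^{2}}{3} = \frac{\left(-5 + F\right)^{2}}{3}$)
$b{\left(f,o \right)} = -3$ ($b{\left(f,o \right)} = -3 + 0 = -3$)
$w{\left(E,s \right)} = - \frac{3}{2} + \frac{1}{2 s}$
$m{\left(x \right)} = -4 - 6 x$
$\frac{u{\left(52,158 \right)}}{m{\left(158 \right)}} + \frac{w{\left(b{\left(10,1 \right)},-78 \right)}}{-39665} = \frac{\frac{1}{3} \left(-5 + 158\right)^{2}}{-4 - 948} + \frac{\frac{1}{2} \frac{1}{-78} \left(1 - -234\right)}{-39665} = \frac{\frac{1}{3} \cdot 153^{2}}{-4 - 948} + \frac{1}{2} \left(- \frac{1}{78}\right) \left(1 + 234\right) \left(- \frac{1}{39665}\right) = \frac{\frac{1}{3} \cdot 23409}{-952} + \frac{1}{2} \left(- \frac{1}{78}\right) 235 \left(- \frac{1}{39665}\right) = 7803 \left(- \frac{1}{952}\right) - - \frac{47}{1237548} = - \frac{459}{56} + \frac{47}{1237548} = - \frac{142007975}{17325672}$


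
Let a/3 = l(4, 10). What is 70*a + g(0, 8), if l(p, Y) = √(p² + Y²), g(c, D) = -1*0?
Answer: 420*√29 ≈ 2261.8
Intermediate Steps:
g(c, D) = 0
l(p, Y) = √(Y² + p²)
a = 6*√29 (a = 3*√(10² + 4²) = 3*√(100 + 16) = 3*√116 = 3*(2*√29) = 6*√29 ≈ 32.311)
70*a + g(0, 8) = 70*(6*√29) + 0 = 420*√29 + 0 = 420*√29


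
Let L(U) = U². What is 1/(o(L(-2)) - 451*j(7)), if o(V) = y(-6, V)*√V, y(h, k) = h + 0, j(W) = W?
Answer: -1/3169 ≈ -0.00031556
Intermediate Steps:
y(h, k) = h
o(V) = -6*√V
1/(o(L(-2)) - 451*j(7)) = 1/(-6*√((-2)²) - 451*7) = 1/(-6*√4 - 3157) = 1/(-6*2 - 3157) = 1/(-12 - 3157) = 1/(-3169) = -1/3169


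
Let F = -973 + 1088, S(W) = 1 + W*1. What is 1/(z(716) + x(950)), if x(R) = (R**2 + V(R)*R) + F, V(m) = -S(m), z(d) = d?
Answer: -1/119 ≈ -0.0084034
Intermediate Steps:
S(W) = 1 + W
F = 115
V(m) = -1 - m (V(m) = -(1 + m) = -1 - m)
x(R) = 115 + R**2 + R*(-1 - R) (x(R) = (R**2 + (-1 - R)*R) + 115 = (R**2 + R*(-1 - R)) + 115 = 115 + R**2 + R*(-1 - R))
1/(z(716) + x(950)) = 1/(716 + (115 - 1*950)) = 1/(716 + (115 - 950)) = 1/(716 - 835) = 1/(-119) = -1/119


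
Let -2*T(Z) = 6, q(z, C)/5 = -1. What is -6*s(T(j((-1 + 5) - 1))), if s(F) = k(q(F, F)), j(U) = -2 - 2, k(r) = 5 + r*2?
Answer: 30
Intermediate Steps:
q(z, C) = -5 (q(z, C) = 5*(-1) = -5)
k(r) = 5 + 2*r
j(U) = -4
T(Z) = -3 (T(Z) = -½*6 = -3)
s(F) = -5 (s(F) = 5 + 2*(-5) = 5 - 10 = -5)
-6*s(T(j((-1 + 5) - 1))) = -6*(-5) = 30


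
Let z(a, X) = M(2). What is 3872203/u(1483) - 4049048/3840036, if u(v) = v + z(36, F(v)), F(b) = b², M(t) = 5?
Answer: 412871498219/158721488 ≈ 2601.2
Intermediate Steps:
z(a, X) = 5
u(v) = 5 + v (u(v) = v + 5 = 5 + v)
3872203/u(1483) - 4049048/3840036 = 3872203/(5 + 1483) - 4049048/3840036 = 3872203/1488 - 4049048*1/3840036 = 3872203*(1/1488) - 1012262/960009 = 3872203/1488 - 1012262/960009 = 412871498219/158721488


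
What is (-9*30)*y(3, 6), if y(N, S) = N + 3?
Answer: -1620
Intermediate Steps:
y(N, S) = 3 + N
(-9*30)*y(3, 6) = (-9*30)*(3 + 3) = -270*6 = -1620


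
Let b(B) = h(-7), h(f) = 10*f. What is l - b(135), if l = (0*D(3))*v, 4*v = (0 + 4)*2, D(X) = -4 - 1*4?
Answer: 70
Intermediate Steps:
b(B) = -70 (b(B) = 10*(-7) = -70)
D(X) = -8 (D(X) = -4 - 4 = -8)
v = 2 (v = ((0 + 4)*2)/4 = (4*2)/4 = (¼)*8 = 2)
l = 0 (l = (0*(-8))*2 = 0*2 = 0)
l - b(135) = 0 - 1*(-70) = 0 + 70 = 70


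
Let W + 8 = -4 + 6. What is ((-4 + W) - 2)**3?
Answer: -1728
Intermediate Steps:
W = -6 (W = -8 + (-4 + 6) = -8 + 2 = -6)
((-4 + W) - 2)**3 = ((-4 - 6) - 2)**3 = (-10 - 2)**3 = (-12)**3 = -1728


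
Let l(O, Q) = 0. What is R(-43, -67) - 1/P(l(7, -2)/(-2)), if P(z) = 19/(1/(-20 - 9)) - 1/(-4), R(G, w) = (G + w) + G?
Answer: -337055/2203 ≈ -153.00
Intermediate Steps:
R(G, w) = w + 2*G
P(z) = -2203/4 (P(z) = 19/(1/(-29)) - 1*(-1/4) = 19/(-1/29) + 1/4 = 19*(-29) + 1/4 = -551 + 1/4 = -2203/4)
R(-43, -67) - 1/P(l(7, -2)/(-2)) = (-67 + 2*(-43)) - 1/(-2203/4) = (-67 - 86) - 1*(-4/2203) = -153 + 4/2203 = -337055/2203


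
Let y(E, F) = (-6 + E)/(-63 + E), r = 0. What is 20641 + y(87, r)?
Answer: 165155/8 ≈ 20644.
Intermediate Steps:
y(E, F) = (-6 + E)/(-63 + E)
20641 + y(87, r) = 20641 + (-6 + 87)/(-63 + 87) = 20641 + 81/24 = 20641 + (1/24)*81 = 20641 + 27/8 = 165155/8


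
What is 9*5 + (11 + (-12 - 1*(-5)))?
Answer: 49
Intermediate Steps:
9*5 + (11 + (-12 - 1*(-5))) = 45 + (11 + (-12 + 5)) = 45 + (11 - 7) = 45 + 4 = 49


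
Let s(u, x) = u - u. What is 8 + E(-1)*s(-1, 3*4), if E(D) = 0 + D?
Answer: 8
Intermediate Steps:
E(D) = D
s(u, x) = 0
8 + E(-1)*s(-1, 3*4) = 8 - 1*0 = 8 + 0 = 8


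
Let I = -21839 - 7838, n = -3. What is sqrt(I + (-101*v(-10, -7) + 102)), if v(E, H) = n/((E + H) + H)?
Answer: I*sqrt(473402)/4 ≈ 172.01*I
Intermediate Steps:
v(E, H) = -3/(E + 2*H) (v(E, H) = -3/((E + H) + H) = -3/(E + 2*H))
I = -29677
sqrt(I + (-101*v(-10, -7) + 102)) = sqrt(-29677 + (-(-303)/(-10 + 2*(-7)) + 102)) = sqrt(-29677 + (-(-303)/(-10 - 14) + 102)) = sqrt(-29677 + (-(-303)/(-24) + 102)) = sqrt(-29677 + (-(-303)*(-1)/24 + 102)) = sqrt(-29677 + (-101*1/8 + 102)) = sqrt(-29677 + (-101/8 + 102)) = sqrt(-29677 + 715/8) = sqrt(-236701/8) = I*sqrt(473402)/4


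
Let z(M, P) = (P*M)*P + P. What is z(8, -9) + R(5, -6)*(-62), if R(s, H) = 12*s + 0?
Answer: -3081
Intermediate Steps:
z(M, P) = P + M*P² (z(M, P) = (M*P)*P + P = M*P² + P = P + M*P²)
R(s, H) = 12*s
z(8, -9) + R(5, -6)*(-62) = -9*(1 + 8*(-9)) + (12*5)*(-62) = -9*(1 - 72) + 60*(-62) = -9*(-71) - 3720 = 639 - 3720 = -3081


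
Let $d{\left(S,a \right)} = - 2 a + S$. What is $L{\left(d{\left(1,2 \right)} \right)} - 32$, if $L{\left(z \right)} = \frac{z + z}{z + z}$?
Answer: $-31$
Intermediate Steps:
$d{\left(S,a \right)} = S - 2 a$
$L{\left(z \right)} = 1$ ($L{\left(z \right)} = \frac{2 z}{2 z} = 2 z \frac{1}{2 z} = 1$)
$L{\left(d{\left(1,2 \right)} \right)} - 32 = 1 - 32 = -31$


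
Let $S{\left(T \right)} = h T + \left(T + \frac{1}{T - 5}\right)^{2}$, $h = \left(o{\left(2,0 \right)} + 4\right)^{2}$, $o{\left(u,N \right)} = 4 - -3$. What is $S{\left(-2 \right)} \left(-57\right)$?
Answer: $\frac{663081}{49} \approx 13532.0$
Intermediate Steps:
$o{\left(u,N \right)} = 7$ ($o{\left(u,N \right)} = 4 + 3 = 7$)
$h = 121$ ($h = \left(7 + 4\right)^{2} = 11^{2} = 121$)
$S{\left(T \right)} = \left(T + \frac{1}{-5 + T}\right)^{2} + 121 T$ ($S{\left(T \right)} = 121 T + \left(T + \frac{1}{T - 5}\right)^{2} = 121 T + \left(T + \frac{1}{-5 + T}\right)^{2} = \left(T + \frac{1}{-5 + T}\right)^{2} + 121 T$)
$S{\left(-2 \right)} \left(-57\right) = \left(121 \left(-2\right) + \frac{\left(1 + \left(-2\right)^{2} - -10\right)^{2}}{\left(-5 - 2\right)^{2}}\right) \left(-57\right) = \left(-242 + \frac{\left(1 + 4 + 10\right)^{2}}{49}\right) \left(-57\right) = \left(-242 + \frac{15^{2}}{49}\right) \left(-57\right) = \left(-242 + \frac{1}{49} \cdot 225\right) \left(-57\right) = \left(-242 + \frac{225}{49}\right) \left(-57\right) = \left(- \frac{11633}{49}\right) \left(-57\right) = \frac{663081}{49}$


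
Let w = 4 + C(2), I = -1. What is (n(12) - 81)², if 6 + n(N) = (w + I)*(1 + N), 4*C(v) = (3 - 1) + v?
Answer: 1225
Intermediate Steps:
C(v) = ½ + v/4 (C(v) = ((3 - 1) + v)/4 = (2 + v)/4 = ½ + v/4)
w = 5 (w = 4 + (½ + (¼)*2) = 4 + (½ + ½) = 4 + 1 = 5)
n(N) = -2 + 4*N (n(N) = -6 + (5 - 1)*(1 + N) = -6 + 4*(1 + N) = -6 + (4 + 4*N) = -2 + 4*N)
(n(12) - 81)² = ((-2 + 4*12) - 81)² = ((-2 + 48) - 81)² = (46 - 81)² = (-35)² = 1225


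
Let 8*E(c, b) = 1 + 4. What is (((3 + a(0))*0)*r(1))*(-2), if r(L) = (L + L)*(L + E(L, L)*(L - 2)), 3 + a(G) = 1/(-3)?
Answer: 0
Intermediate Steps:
a(G) = -10/3 (a(G) = -3 + 1/(-3) = -3 - 1/3 = -10/3)
E(c, b) = 5/8 (E(c, b) = (1 + 4)/8 = (1/8)*5 = 5/8)
r(L) = 2*L*(-5/4 + 13*L/8) (r(L) = (L + L)*(L + 5*(L - 2)/8) = (2*L)*(L + 5*(-2 + L)/8) = (2*L)*(L + (-5/4 + 5*L/8)) = (2*L)*(-5/4 + 13*L/8) = 2*L*(-5/4 + 13*L/8))
(((3 + a(0))*0)*r(1))*(-2) = (((3 - 10/3)*0)*((1/4)*1*(-10 + 13*1)))*(-2) = ((-1/3*0)*((1/4)*1*(-10 + 13)))*(-2) = (0*((1/4)*1*3))*(-2) = (0*(3/4))*(-2) = 0*(-2) = 0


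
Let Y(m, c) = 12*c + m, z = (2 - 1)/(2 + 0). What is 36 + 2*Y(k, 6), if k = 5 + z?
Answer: 191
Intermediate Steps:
z = 1/2 ≈ 0.50000
k = 11/2 (k = 5 + 1/2 = 11/2 ≈ 5.5000)
Y(m, c) = m + 12*c
36 + 2*Y(k, 6) = 36 + 2*(11/2 + 12*6) = 36 + 2*(11/2 + 72) = 36 + 2*(155/2) = 36 + 155 = 191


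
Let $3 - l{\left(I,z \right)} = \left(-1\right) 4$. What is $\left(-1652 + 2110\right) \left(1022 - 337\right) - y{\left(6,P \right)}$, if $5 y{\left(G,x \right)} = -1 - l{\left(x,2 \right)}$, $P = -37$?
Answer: $\frac{1568658}{5} \approx 3.1373 \cdot 10^{5}$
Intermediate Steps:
$l{\left(I,z \right)} = 7$ ($l{\left(I,z \right)} = 3 - \left(-1\right) 4 = 3 - -4 = 3 + 4 = 7$)
$y{\left(G,x \right)} = - \frac{8}{5}$ ($y{\left(G,x \right)} = \frac{-1 - 7}{5} = \frac{1}{5} \left(-8\right) = - \frac{8}{5}$)
$\left(-1652 + 2110\right) \left(1022 - 337\right) - y{\left(6,P \right)} = \left(-1652 + 2110\right) \left(1022 - 337\right) - - \frac{8}{5} = 458 \cdot 685 + \frac{8}{5} = 313730 + \frac{8}{5} = \frac{1568658}{5}$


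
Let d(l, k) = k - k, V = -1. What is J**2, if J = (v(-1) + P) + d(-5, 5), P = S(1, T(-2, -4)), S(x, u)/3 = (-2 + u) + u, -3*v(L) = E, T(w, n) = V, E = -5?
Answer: 961/9 ≈ 106.78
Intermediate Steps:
d(l, k) = 0
T(w, n) = -1
v(L) = 5/3 (v(L) = -1/3*(-5) = 5/3)
S(x, u) = -6 + 6*u (S(x, u) = 3*((-2 + u) + u) = 3*(-2 + 2*u) = -6 + 6*u)
P = -12 (P = -6 + 6*(-1) = -6 - 6 = -12)
J = -31/3 (J = (5/3 - 12) + 0 = -31/3 + 0 = -31/3 ≈ -10.333)
J**2 = (-31/3)**2 = 961/9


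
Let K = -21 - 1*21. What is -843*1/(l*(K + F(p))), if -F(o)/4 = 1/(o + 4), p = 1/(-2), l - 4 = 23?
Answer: 1967/2718 ≈ 0.72369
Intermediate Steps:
l = 27 (l = 4 + 23 = 27)
K = -42 (K = -21 - 21 = -42)
p = -½ ≈ -0.50000
F(o) = -4/(4 + o) (F(o) = -4/(o + 4) = -4/(4 + o))
-843*1/(l*(K + F(p))) = -843*1/(27*(-42 - 4/(4 - ½))) = -843*1/(27*(-42 - 4/7/2)) = -843*1/(27*(-42 - 4*2/7)) = -843*1/(27*(-42 - 8/7)) = -843/((-302/7*27)) = -843/(-8154/7) = -843*(-7/8154) = 1967/2718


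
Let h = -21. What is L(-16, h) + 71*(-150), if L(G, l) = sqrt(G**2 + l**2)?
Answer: -10650 + sqrt(697) ≈ -10624.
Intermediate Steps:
L(-16, h) + 71*(-150) = sqrt((-16)**2 + (-21)**2) + 71*(-150) = sqrt(256 + 441) - 10650 = sqrt(697) - 10650 = -10650 + sqrt(697)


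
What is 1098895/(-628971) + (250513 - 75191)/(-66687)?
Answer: -2913562929/665780779 ≈ -4.3762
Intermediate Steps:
1098895/(-628971) + (250513 - 75191)/(-66687) = 1098895*(-1/628971) + 175322*(-1/66687) = -156985/89853 - 175322/66687 = -2913562929/665780779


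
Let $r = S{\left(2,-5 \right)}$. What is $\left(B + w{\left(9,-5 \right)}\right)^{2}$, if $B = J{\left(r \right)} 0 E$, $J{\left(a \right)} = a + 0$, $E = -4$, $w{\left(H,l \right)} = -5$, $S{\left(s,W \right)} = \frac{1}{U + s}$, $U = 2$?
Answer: $25$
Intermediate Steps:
$S{\left(s,W \right)} = \frac{1}{2 + s}$
$r = \frac{1}{4}$ ($r = \frac{1}{2 + 2} = \frac{1}{4} \approx 0.25$)
$J{\left(a \right)} = a$
$B = 0$ ($B = \frac{1}{4} \cdot 0 \left(-4\right) = 0 \left(-4\right) = 0$)
$\left(B + w{\left(9,-5 \right)}\right)^{2} = \left(0 - 5\right)^{2} = \left(-5\right)^{2} = 25$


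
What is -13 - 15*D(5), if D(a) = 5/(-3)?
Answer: 12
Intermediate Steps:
D(a) = -5/3 (D(a) = 5*(-⅓) = -5/3)
-13 - 15*D(5) = -13 - 15*(-5/3) = -13 + 25 = 12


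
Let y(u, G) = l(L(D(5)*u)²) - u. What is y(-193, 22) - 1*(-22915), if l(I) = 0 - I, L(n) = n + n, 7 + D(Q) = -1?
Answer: -9512636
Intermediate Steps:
D(Q) = -8 (D(Q) = -7 - 1 = -8)
L(n) = 2*n
l(I) = -I
y(u, G) = -u - 256*u² (y(u, G) = -(2*(-8*u))² - u = -(-16*u)² - u = -256*u² - u = -u - 256*u²)
y(-193, 22) - 1*(-22915) = -193*(-1 - 256*(-193)) - 1*(-22915) = -193*(-1 + 49408) + 22915 = -193*49407 + 22915 = -9535551 + 22915 = -9512636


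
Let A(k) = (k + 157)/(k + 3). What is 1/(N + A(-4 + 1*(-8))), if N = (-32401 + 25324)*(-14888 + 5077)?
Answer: 9/624891878 ≈ 1.4402e-8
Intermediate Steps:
A(k) = (157 + k)/(3 + k)
N = 69432447 (N = -7077*(-9811) = 69432447)
1/(N + A(-4 + 1*(-8))) = 1/(69432447 + (157 + (-4 + 1*(-8)))/(3 + (-4 + 1*(-8)))) = 1/(69432447 + (157 + (-4 - 8))/(3 + (-4 - 8))) = 1/(69432447 + (157 - 12)/(3 - 12)) = 1/(69432447 + 145/(-9)) = 1/(69432447 - ⅑*145) = 1/(69432447 - 145/9) = 1/(624891878/9) = 9/624891878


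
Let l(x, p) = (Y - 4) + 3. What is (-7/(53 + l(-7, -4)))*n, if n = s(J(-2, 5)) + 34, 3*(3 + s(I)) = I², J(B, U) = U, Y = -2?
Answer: -413/75 ≈ -5.5067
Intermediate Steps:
l(x, p) = -3 (l(x, p) = (-2 - 4) + 3 = -6 + 3 = -3)
s(I) = -3 + I²/3
n = 118/3 (n = (-3 + (⅓)*5²) + 34 = (-3 + (⅓)*25) + 34 = (-3 + 25/3) + 34 = 16/3 + 34 = 118/3 ≈ 39.333)
(-7/(53 + l(-7, -4)))*n = (-7/(53 - 3))*(118/3) = (-7/50)*(118/3) = ((1/50)*(-7))*(118/3) = -7/50*118/3 = -413/75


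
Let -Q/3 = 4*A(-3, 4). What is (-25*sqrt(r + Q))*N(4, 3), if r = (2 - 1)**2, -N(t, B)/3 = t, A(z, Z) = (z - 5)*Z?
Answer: 300*sqrt(385) ≈ 5886.4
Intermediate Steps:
A(z, Z) = Z*(-5 + z) (A(z, Z) = (-5 + z)*Z = Z*(-5 + z))
N(t, B) = -3*t
Q = 384 (Q = -12*4*(-5 - 3) = -12*4*(-8) = -12*(-32) = -3*(-128) = 384)
r = 1 (r = 1**2 = 1)
(-25*sqrt(r + Q))*N(4, 3) = (-25*sqrt(1 + 384))*(-3*4) = -25*sqrt(385)*(-12) = 300*sqrt(385)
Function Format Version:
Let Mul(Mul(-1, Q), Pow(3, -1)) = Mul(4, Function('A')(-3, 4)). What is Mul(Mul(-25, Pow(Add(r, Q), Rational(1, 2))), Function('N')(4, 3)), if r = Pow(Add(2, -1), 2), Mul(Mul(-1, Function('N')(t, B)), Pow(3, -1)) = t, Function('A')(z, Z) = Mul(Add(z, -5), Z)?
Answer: Mul(300, Pow(385, Rational(1, 2))) ≈ 5886.4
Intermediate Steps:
Function('A')(z, Z) = Mul(Z, Add(-5, z)) (Function('A')(z, Z) = Mul(Add(-5, z), Z) = Mul(Z, Add(-5, z)))
Function('N')(t, B) = Mul(-3, t)
Q = 384 (Q = Mul(-3, Mul(4, Mul(4, Add(-5, -3)))) = Mul(-3, Mul(4, Mul(4, -8))) = Mul(-3, Mul(4, -32)) = Mul(-3, -128) = 384)
r = 1 (r = Pow(1, 2) = 1)
Mul(Mul(-25, Pow(Add(r, Q), Rational(1, 2))), Function('N')(4, 3)) = Mul(Mul(-25, Pow(Add(1, 384), Rational(1, 2))), Mul(-3, 4)) = Mul(Mul(-25, Pow(385, Rational(1, 2))), -12) = Mul(300, Pow(385, Rational(1, 2)))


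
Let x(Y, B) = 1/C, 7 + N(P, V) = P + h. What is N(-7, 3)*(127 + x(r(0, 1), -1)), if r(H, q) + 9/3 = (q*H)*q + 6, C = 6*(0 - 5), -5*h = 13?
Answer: -316147/150 ≈ -2107.6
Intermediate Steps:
h = -13/5 (h = -⅕*13 = -13/5 ≈ -2.6000)
C = -30 (C = 6*(-5) = -30)
N(P, V) = -48/5 + P (N(P, V) = -7 + (P - 13/5) = -7 + (-13/5 + P) = -48/5 + P)
r(H, q) = 3 + H*q² (r(H, q) = -3 + ((q*H)*q + 6) = -3 + ((H*q)*q + 6) = -3 + (H*q² + 6) = -3 + (6 + H*q²) = 3 + H*q²)
x(Y, B) = -1/30 (x(Y, B) = 1/(-30) = -1/30)
N(-7, 3)*(127 + x(r(0, 1), -1)) = (-48/5 - 7)*(127 - 1/30) = -83/5*3809/30 = -316147/150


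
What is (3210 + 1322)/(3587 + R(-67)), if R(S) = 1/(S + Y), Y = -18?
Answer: 192610/152447 ≈ 1.2635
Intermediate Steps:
R(S) = 1/(-18 + S) (R(S) = 1/(S - 18) = 1/(-18 + S))
(3210 + 1322)/(3587 + R(-67)) = (3210 + 1322)/(3587 + 1/(-18 - 67)) = 4532/(3587 + 1/(-85)) = 4532/(3587 - 1/85) = 4532/(304894/85) = 4532*(85/304894) = 192610/152447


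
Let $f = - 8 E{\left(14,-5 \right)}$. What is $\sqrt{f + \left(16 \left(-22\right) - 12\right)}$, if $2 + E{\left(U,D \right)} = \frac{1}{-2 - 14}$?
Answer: $\frac{i \sqrt{1390}}{2} \approx 18.641 i$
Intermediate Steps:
$E{\left(U,D \right)} = - \frac{33}{16}$ ($E{\left(U,D \right)} = -2 + \frac{1}{-2 - 14} = -2 + \frac{1}{-16} = -2 - \frac{1}{16} = - \frac{33}{16}$)
$f = \frac{33}{2}$ ($f = \left(-8\right) \left(- \frac{33}{16}\right) = \frac{33}{2} \approx 16.5$)
$\sqrt{f + \left(16 \left(-22\right) - 12\right)} = \sqrt{\frac{33}{2} + \left(16 \left(-22\right) - 12\right)} = \sqrt{\frac{33}{2} - 364} = \sqrt{- \frac{695}{2}} = \frac{i \sqrt{1390}}{2}$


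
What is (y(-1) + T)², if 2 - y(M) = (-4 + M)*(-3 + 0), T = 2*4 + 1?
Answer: 16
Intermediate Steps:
T = 9 (T = 8 + 1 = 9)
y(M) = -10 + 3*M (y(M) = 2 - (-4 + M)*(-3 + 0) = 2 - (-4 + M)*(-3) = 2 - (12 - 3*M) = 2 + (-12 + 3*M) = -10 + 3*M)
(y(-1) + T)² = ((-10 + 3*(-1)) + 9)² = ((-10 - 3) + 9)² = (-13 + 9)² = (-4)² = 16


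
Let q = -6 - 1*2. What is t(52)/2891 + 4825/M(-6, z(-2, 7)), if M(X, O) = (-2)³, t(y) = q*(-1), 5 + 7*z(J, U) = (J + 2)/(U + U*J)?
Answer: -13949011/23128 ≈ -603.12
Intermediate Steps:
q = -8 (q = -6 - 2 = -8)
z(J, U) = -5/7 + (2 + J)/(7*(U + J*U)) (z(J, U) = -5/7 + ((J + 2)/(U + U*J))/7 = -5/7 + ((2 + J)/(U + J*U))/7 = -5/7 + (2 + J)/(7*(U + J*U)))
t(y) = 8 (t(y) = -8*(-1) = 8)
M(X, O) = -8
t(52)/2891 + 4825/M(-6, z(-2, 7)) = 8/2891 + 4825/(-8) = 8*(1/2891) + 4825*(-⅛) = 8/2891 - 4825/8 = -13949011/23128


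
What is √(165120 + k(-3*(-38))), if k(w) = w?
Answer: √165234 ≈ 406.49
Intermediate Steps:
√(165120 + k(-3*(-38))) = √(165120 - 3*(-38)) = √(165120 + 114) = √165234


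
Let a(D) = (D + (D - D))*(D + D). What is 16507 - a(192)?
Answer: -57221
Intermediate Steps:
a(D) = 2*D² (a(D) = (D + 0)*(2*D) = D*(2*D) = 2*D²)
16507 - a(192) = 16507 - 2*192² = 16507 - 2*36864 = 16507 - 1*73728 = 16507 - 73728 = -57221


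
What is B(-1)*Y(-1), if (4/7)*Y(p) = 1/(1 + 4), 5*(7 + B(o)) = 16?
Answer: -133/100 ≈ -1.3300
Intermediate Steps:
B(o) = -19/5 (B(o) = -7 + (1/5)*16 = -7 + 16/5 = -19/5)
Y(p) = 7/20 (Y(p) = 7/(4*(1 + 4)) = (7/4)/5 = (7/4)*(1/5) = 7/20)
B(-1)*Y(-1) = -19/5*7/20 = -133/100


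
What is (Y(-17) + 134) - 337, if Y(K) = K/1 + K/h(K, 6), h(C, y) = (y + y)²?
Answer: -31697/144 ≈ -220.12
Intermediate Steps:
h(C, y) = 4*y² (h(C, y) = (2*y)² = 4*y²)
Y(K) = 145*K/144 (Y(K) = K/1 + K/((4*6²)) = K*1 + K/((4*36)) = K + K/144 = 145*K/144)
(Y(-17) + 134) - 337 = ((145/144)*(-17) + 134) - 337 = (-2465/144 + 134) - 337 = 16831/144 - 337 = -31697/144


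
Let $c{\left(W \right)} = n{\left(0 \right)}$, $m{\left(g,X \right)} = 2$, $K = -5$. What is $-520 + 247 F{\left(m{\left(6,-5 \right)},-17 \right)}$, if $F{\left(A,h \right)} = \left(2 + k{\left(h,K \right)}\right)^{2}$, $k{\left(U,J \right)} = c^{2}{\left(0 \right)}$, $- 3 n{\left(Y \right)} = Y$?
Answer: $468$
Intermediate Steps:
$n{\left(Y \right)} = - \frac{Y}{3}$
$c{\left(W \right)} = 0$ ($c{\left(W \right)} = \left(- \frac{1}{3}\right) 0 = 0$)
$k{\left(U,J \right)} = 0$ ($k{\left(U,J \right)} = 0^{2} = 0$)
$F{\left(A,h \right)} = 4$ ($F{\left(A,h \right)} = \left(2 + 0\right)^{2} = 2^{2} = 4$)
$-520 + 247 F{\left(m{\left(6,-5 \right)},-17 \right)} = -520 + 247 \cdot 4 = -520 + 988 = 468$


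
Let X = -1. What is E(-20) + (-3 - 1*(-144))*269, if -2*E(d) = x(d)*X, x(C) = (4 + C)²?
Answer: 38057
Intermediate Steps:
E(d) = (4 + d)²/2 (E(d) = -(4 + d)²*(-1)/2 = -(-1)*(4 + d)²/2 = (4 + d)²/2)
E(-20) + (-3 - 1*(-144))*269 = (4 - 20)²/2 + (-3 - 1*(-144))*269 = (½)*(-16)² + (-3 + 144)*269 = (½)*256 + 141*269 = 128 + 37929 = 38057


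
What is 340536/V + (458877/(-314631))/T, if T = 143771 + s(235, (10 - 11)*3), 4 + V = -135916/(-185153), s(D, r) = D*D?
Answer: -164485795437582678425/1577508512649804 ≈ -1.0427e+5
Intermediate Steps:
s(D, r) = D²
V = -604696/185153 (V = -4 - 135916/(-185153) = -4 - 135916*(-1/185153) = -4 + 135916/185153 = -604696/185153 ≈ -3.2659)
T = 198996 (T = 143771 + 235² = 143771 + 55225 = 198996)
340536/V + (458877/(-314631))/T = 340536/(-604696/185153) + (458877/(-314631))/198996 = 340536*(-185153/604696) + (458877*(-1/314631))*(1/198996) = -7881407751/75587 - 152959/104877*1/198996 = -7881407751/75587 - 152959/20870103492 = -164485795437582678425/1577508512649804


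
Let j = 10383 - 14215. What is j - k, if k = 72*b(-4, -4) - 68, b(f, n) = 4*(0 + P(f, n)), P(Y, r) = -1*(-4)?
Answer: -4916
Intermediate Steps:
P(Y, r) = 4
b(f, n) = 16 (b(f, n) = 4*(0 + 4) = 4*4 = 16)
j = -3832
k = 1084 (k = 72*16 - 68 = 1152 - 68 = 1084)
j - k = -3832 - 1*1084 = -3832 - 1084 = -4916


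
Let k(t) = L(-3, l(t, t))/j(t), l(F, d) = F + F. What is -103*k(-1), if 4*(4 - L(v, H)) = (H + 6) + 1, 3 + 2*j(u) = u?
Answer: 1133/8 ≈ 141.63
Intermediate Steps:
l(F, d) = 2*F
j(u) = -3/2 + u/2
L(v, H) = 9/4 - H/4 (L(v, H) = 4 - ((H + 6) + 1)/4 = 4 - ((6 + H) + 1)/4 = 4 - (7 + H)/4 = 4 + (-7/4 - H/4) = 9/4 - H/4)
k(t) = (9/4 - t/2)/(-3/2 + t/2)
-103*k(-1) = -103*(9/2 - 1*(-1))/(-3 - 1) = -103*(9/2 + 1)/(-4) = -(-103)*11/(4*2) = -103*(-11/8) = 1133/8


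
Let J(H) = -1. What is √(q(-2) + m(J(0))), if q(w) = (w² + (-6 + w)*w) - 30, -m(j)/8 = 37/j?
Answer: √286 ≈ 16.912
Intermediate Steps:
m(j) = -296/j
q(w) = -30 + w² + w*(-6 + w) (q(w) = (w² + w*(-6 + w)) - 30 = -30 + w² + w*(-6 + w))
√(q(-2) + m(J(0))) = √((-30 - 6*(-2) + 2*(-2)²) - 296/(-1)) = √((-30 + 12 + 2*4) - 296*(-1)) = √((-30 + 12 + 8) + 296) = √(-10 + 296) = √286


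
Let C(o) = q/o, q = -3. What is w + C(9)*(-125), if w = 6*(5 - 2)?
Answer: 179/3 ≈ 59.667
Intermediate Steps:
C(o) = -3/o
w = 18 (w = 6*3 = 18)
w + C(9)*(-125) = 18 - 3/9*(-125) = 18 - 3*1/9*(-125) = 18 - 1/3*(-125) = 18 + 125/3 = 179/3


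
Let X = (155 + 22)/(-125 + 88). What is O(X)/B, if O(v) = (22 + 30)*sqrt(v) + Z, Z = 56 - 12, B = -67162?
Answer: -22/33581 - 26*I*sqrt(6549)/1242497 ≈ -0.00065513 - 0.0016934*I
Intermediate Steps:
X = -177/37 (X = 177/(-37) = 177*(-1/37) = -177/37 ≈ -4.7838)
Z = 44
O(v) = 44 + 52*sqrt(v) (O(v) = (22 + 30)*sqrt(v) + 44 = 52*sqrt(v) + 44 = 44 + 52*sqrt(v))
O(X)/B = (44 + 52*sqrt(-177/37))/(-67162) = (44 + 52*(I*sqrt(6549)/37))*(-1/67162) = (44 + 52*I*sqrt(6549)/37)*(-1/67162) = -22/33581 - 26*I*sqrt(6549)/1242497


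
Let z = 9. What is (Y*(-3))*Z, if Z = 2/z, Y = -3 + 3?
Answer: 0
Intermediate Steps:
Y = 0
Z = 2/9 ≈ 0.22222
(Y*(-3))*Z = (0*(-3))*(2/9) = 0*(2/9) = 0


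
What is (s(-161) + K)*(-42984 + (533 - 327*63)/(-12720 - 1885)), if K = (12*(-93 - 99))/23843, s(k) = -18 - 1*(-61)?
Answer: -128433046785428/69645403 ≈ -1.8441e+6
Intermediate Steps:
s(k) = 43 (s(k) = -18 + 61 = 43)
K = -2304/23843 (K = (12*(-192))*(1/23843) = -2304*1/23843 = -2304/23843 ≈ -0.096632)
(s(-161) + K)*(-42984 + (533 - 327*63)/(-12720 - 1885)) = (43 - 2304/23843)*(-42984 + (533 - 327*63)/(-12720 - 1885)) = 1022945*(-42984 + (533 - 20601)/(-14605))/23843 = 1022945*(-42984 - 20068*(-1/14605))/23843 = 1022945*(-42984 + 20068/14605)/23843 = (1022945/23843)*(-627761252/14605) = -128433046785428/69645403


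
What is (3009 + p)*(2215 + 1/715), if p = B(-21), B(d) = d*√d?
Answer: 4765431534/715 - 33258246*I*√21/715 ≈ 6.6649e+6 - 2.1316e+5*I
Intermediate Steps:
B(d) = d^(3/2)
p = -21*I*√21 (p = (-21)^(3/2) = -21*I*√21 ≈ -96.234*I)
(3009 + p)*(2215 + 1/715) = (3009 - 21*I*√21)*(2215 + 1/715) = (3009 - 21*I*√21)*(1583726/715) = 4765431534/715 - 33258246*I*√21/715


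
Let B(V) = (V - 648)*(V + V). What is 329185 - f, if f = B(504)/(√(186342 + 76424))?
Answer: 329185 + 10368*√14/137 ≈ 3.2947e+5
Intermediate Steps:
B(V) = 2*V*(-648 + V) (B(V) = (-648 + V)*(2*V) = 2*V*(-648 + V))
f = -10368*√14/137 (f = (2*504*(-648 + 504))/(√(186342 + 76424)) = (2*504*(-144))/(√262766) = -145152*√14/1918 = -10368*√14/137 ≈ -283.16)
329185 - f = 329185 - (-10368)*√14/137 = 329185 + 10368*√14/137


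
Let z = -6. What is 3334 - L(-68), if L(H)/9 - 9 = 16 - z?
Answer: 3055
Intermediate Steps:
L(H) = 279 (L(H) = 81 + 9*(16 - 1*(-6)) = 81 + 9*(16 + 6) = 81 + 9*22 = 81 + 198 = 279)
3334 - L(-68) = 3334 - 1*279 = 3334 - 279 = 3055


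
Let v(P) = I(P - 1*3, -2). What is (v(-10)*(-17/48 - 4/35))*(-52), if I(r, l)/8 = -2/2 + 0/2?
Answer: -20462/105 ≈ -194.88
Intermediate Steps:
I(r, l) = -8 (I(r, l) = 8*(-2/2 + 0/2) = 8*(-2*1/2 + 0*(1/2)) = 8*(-1 + 0) = 8*(-1) = -8)
v(P) = -8
(v(-10)*(-17/48 - 4/35))*(-52) = -8*(-17/48 - 4/35)*(-52) = -8*(-787/1680)*(-52) = (787/210)*(-52) = -20462/105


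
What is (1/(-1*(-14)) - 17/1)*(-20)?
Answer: 2370/7 ≈ 338.57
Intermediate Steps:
(1/(-1*(-14)) - 17/1)*(-20) = (1/14 - 17*1)*(-20) = (1*(1/14) - 17)*(-20) = (1/14 - 17)*(-20) = -237/14*(-20) = 2370/7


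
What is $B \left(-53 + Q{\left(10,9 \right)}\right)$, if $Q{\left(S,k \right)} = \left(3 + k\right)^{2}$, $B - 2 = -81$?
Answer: $-7189$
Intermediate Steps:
$B = -79$ ($B = 2 - 81 = -79$)
$B \left(-53 + Q{\left(10,9 \right)}\right) = - 79 \left(-53 + \left(3 + 9\right)^{2}\right) = - 79 \left(-53 + 12^{2}\right) = - 79 \left(-53 + 144\right) = \left(-79\right) 91 = -7189$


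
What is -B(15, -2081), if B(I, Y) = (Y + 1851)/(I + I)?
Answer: 23/3 ≈ 7.6667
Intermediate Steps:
B(I, Y) = (1851 + Y)/(2*I) (B(I, Y) = (1851 + Y)/((2*I)) = (1851 + Y)*(1/(2*I)) = (1851 + Y)/(2*I))
-B(15, -2081) = -(1851 - 2081)/(2*15) = -(-230)/(2*15) = -1*(-23/3) = 23/3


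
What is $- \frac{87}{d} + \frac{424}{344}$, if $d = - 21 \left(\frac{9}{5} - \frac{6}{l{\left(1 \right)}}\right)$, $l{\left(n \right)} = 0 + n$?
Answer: $\frac{1556}{6321} \approx 0.24616$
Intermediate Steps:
$l{\left(n \right)} = n$
$d = \frac{441}{5}$ ($d = - 21 \left(\frac{9}{5} - \frac{6}{1}\right) = - 21 \left(9 \cdot \frac{1}{5} - 6\right) = - 21 \left(\frac{9}{5} - 6\right) = \left(-21\right) \left(- \frac{21}{5}\right) = \frac{441}{5} \approx 88.2$)
$- \frac{87}{d} + \frac{424}{344} = - \frac{87}{\frac{441}{5}} + \frac{424}{344} = \left(-87\right) \frac{5}{441} + 424 \cdot \frac{1}{344} = - \frac{145}{147} + \frac{53}{43} = \frac{1556}{6321}$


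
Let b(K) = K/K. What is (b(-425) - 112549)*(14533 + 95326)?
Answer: -12364410732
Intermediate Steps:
b(K) = 1
(b(-425) - 112549)*(14533 + 95326) = (1 - 112549)*(14533 + 95326) = -112548*109859 = -12364410732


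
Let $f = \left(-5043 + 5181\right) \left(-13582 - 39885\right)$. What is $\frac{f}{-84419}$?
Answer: $\frac{7378446}{84419} \approx 87.403$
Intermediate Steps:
$f = -7378446$ ($f = 138 \left(-53467\right) = -7378446$)
$\frac{f}{-84419} = - \frac{7378446}{-84419} = \left(-7378446\right) \left(- \frac{1}{84419}\right) = \frac{7378446}{84419}$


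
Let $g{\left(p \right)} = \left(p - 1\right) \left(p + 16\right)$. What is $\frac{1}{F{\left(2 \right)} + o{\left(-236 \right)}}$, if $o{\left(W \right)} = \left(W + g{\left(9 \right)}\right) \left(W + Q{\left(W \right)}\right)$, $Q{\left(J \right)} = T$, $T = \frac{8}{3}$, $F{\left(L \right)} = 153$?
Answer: $\frac{1}{8553} \approx 0.00011692$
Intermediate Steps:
$T = \frac{8}{3}$ ($T = 8 \cdot \frac{1}{3} = \frac{8}{3} \approx 2.6667$)
$Q{\left(J \right)} = \frac{8}{3}$
$g{\left(p \right)} = \left(-1 + p\right) \left(16 + p\right)$
$o{\left(W \right)} = \left(200 + W\right) \left(\frac{8}{3} + W\right)$ ($o{\left(W \right)} = \left(W + \left(-16 + 9^{2} + 15 \cdot 9\right)\right) \left(W + \frac{8}{3}\right) = \left(W + \left(-16 + 81 + 135\right)\right) \left(\frac{8}{3} + W\right) = \left(W + 200\right) \left(\frac{8}{3} + W\right) = \left(200 + W\right) \left(\frac{8}{3} + W\right)$)
$\frac{1}{F{\left(2 \right)} + o{\left(-236 \right)}} = \frac{1}{153 + \left(\frac{1600}{3} + \left(-236\right)^{2} + \frac{608}{3} \left(-236\right)\right)} = \frac{1}{153 + \left(\frac{1600}{3} + 55696 - \frac{143488}{3}\right)} = \frac{1}{153 + 8400} = \frac{1}{8553}$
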